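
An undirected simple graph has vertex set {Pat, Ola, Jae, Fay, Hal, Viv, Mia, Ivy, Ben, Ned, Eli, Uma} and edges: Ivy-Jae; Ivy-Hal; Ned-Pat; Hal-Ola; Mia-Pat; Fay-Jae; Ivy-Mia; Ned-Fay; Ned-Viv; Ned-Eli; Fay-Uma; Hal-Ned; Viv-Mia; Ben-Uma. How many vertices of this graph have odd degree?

Degrees: Pat:2, Ola:1, Jae:2, Fay:3, Hal:3, Viv:2, Mia:3, Ivy:3, Ben:1, Ned:5, Eli:1, Uma:2
Odd-degree vertices: Ola, Fay, Hal, Mia, Ivy, Ben, Ned, Eli.

8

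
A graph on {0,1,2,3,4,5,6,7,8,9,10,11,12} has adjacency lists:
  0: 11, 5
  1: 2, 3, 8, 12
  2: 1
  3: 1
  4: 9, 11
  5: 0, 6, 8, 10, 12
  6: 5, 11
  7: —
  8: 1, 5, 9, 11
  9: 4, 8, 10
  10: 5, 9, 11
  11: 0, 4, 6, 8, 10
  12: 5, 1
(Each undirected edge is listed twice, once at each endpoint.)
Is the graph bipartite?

Yes

Partition the vertices as {1, 5, 7, 9, 11} vs {0, 2, 3, 4, 6, 8, 10, 12}. Each listed edge has one endpoint in each part, so the graph is bipartite.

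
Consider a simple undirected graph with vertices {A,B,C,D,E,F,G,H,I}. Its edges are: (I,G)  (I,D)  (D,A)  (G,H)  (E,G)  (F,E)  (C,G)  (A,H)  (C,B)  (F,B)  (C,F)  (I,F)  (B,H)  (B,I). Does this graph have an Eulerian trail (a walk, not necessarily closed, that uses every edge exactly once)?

Degrees: A:2, B:4, C:3, D:2, E:2, F:4, G:4, H:3, I:4
Odd-degree vertices: C, H (2 total).
The non-isolated vertices are connected and exactly 2 have odd degree, so an Eulerian trail exists (from C to H).

Yes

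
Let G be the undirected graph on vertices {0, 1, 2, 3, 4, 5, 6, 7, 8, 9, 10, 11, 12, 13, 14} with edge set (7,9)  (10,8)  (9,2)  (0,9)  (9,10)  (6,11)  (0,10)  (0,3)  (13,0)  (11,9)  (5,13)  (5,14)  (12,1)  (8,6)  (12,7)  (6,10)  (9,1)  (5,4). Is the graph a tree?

|V| = 15, |E| = 18.
Connected but with 18 > 14 edges, so it has a cycle and is not a tree.

No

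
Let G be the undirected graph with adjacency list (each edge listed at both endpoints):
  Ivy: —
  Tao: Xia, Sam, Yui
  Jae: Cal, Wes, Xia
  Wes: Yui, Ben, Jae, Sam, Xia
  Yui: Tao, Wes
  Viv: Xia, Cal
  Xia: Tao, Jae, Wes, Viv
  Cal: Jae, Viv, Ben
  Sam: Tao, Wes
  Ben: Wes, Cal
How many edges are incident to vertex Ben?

2

Neighbors of Ben: Wes, Cal.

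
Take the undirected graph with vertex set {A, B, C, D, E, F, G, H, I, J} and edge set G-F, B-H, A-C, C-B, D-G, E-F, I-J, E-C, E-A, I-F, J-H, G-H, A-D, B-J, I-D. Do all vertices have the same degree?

Degrees: A:3, B:3, C:3, D:3, E:3, F:3, G:3, H:3, I:3, J:3
Every vertex has degree 3, so the graph is 3-regular.

Yes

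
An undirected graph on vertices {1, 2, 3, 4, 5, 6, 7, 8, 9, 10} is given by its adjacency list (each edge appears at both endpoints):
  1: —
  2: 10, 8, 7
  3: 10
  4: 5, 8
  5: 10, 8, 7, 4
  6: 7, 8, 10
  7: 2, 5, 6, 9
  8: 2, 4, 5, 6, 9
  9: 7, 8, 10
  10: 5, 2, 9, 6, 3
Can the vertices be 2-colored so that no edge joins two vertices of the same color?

The cycle 5-4-8-5 has length 3, which is odd, so the graph is not bipartite.

No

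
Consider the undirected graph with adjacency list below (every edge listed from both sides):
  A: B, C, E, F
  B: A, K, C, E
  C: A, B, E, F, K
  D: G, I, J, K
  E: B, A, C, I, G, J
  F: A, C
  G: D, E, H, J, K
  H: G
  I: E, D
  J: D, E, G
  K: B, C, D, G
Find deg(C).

5

Neighbors of C: A, B, E, F, K.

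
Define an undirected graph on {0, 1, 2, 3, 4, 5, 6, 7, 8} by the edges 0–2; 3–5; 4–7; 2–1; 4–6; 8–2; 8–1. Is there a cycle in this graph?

|V| = 9, |E| = 7, number of components = 3.
One cycle is 2-8-1-2.

Yes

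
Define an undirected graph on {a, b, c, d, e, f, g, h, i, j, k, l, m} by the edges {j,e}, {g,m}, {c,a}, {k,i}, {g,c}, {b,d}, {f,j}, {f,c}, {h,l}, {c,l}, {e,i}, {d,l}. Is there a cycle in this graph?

No

The graph has 13 vertices, 12 edges, and 1 connected component.
A forest on 13 vertices with 1 component has exactly 12 edges, which matches — so no cycle.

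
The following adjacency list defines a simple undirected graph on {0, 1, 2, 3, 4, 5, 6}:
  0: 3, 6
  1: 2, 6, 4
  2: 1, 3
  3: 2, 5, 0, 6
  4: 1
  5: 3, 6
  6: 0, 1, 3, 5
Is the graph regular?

Degrees: 0:2, 1:3, 2:2, 3:4, 4:1, 5:2, 6:4
Degrees are not all equal (e.g. deg(4)=1 but deg(3)=4); not regular.

No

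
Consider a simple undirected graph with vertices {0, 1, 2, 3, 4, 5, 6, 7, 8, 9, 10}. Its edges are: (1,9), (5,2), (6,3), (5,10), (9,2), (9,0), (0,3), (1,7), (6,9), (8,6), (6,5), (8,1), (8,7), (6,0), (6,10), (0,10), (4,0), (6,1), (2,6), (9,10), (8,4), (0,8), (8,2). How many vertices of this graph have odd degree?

Degrees: 0:6, 1:4, 2:4, 3:2, 4:2, 5:3, 6:8, 7:2, 8:6, 9:5, 10:4
Odd-degree vertices: 5, 9.

2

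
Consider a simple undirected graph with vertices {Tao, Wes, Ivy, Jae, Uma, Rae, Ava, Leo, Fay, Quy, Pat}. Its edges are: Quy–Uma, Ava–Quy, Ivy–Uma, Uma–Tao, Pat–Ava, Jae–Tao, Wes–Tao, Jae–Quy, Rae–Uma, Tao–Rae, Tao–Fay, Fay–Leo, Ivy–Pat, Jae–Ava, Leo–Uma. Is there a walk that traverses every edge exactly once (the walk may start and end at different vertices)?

Degrees: Tao:5, Wes:1, Ivy:2, Jae:3, Uma:5, Rae:2, Ava:3, Leo:2, Fay:2, Quy:3, Pat:2
Odd-degree vertices: Tao, Wes, Jae, Uma, Ava, Quy (6 total).
An Eulerian trail requires 0 or 2 odd-degree vertices; here there are 6.

No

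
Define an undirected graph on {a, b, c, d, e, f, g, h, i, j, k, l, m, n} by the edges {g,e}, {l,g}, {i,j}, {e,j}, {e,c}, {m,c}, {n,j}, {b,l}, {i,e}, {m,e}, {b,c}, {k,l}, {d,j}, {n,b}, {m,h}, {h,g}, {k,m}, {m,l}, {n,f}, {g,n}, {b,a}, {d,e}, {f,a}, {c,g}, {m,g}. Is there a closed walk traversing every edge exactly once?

Degrees: a:2, b:4, c:4, d:2, e:6, f:2, g:6, h:2, i:2, j:4, k:2, l:4, m:6, n:4
All degrees are even and the non-isolated vertices are connected — an Eulerian circuit exists.

Yes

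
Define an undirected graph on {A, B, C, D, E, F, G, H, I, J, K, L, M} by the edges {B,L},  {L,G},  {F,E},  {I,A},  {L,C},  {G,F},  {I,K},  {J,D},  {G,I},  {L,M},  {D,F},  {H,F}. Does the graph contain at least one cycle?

No

|V| = 13, |E| = 12, number of components = 1.
Since 12 = 13 - 1, the graph is a forest and contains no cycle.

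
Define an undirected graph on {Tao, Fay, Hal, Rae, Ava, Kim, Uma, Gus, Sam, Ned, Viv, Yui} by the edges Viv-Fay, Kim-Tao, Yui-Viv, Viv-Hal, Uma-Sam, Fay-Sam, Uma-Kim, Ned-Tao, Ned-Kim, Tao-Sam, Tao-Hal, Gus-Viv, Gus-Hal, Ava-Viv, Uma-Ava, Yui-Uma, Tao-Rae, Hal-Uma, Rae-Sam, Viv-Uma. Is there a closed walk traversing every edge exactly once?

No

Degrees: Tao:5, Fay:2, Hal:4, Rae:2, Ava:2, Kim:3, Uma:6, Gus:2, Sam:4, Ned:2, Viv:6, Yui:2
Tao, Kim have odd degree; an Eulerian circuit needs every degree to be even, so none exists.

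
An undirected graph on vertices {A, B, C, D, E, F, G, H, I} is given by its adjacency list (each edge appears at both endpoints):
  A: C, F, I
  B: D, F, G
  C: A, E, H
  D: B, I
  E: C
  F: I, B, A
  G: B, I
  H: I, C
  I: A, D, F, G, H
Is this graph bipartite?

No

A-F-I-A is an odd cycle (length 3), and a bipartite graph can contain only even cycles.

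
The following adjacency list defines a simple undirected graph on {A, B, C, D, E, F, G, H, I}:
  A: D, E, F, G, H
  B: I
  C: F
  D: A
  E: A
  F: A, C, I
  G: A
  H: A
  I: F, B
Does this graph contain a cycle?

No

The graph has 9 vertices, 8 edges, and 1 connected component.
A forest on 9 vertices with 1 component has exactly 8 edges, which matches — so no cycle.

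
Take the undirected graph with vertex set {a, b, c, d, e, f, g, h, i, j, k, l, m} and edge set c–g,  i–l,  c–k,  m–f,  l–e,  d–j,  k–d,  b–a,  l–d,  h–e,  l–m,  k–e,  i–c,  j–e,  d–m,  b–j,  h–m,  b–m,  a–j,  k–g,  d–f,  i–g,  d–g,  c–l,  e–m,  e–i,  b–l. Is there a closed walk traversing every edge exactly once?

Yes

Degrees: a:2, b:4, c:4, d:6, e:6, f:2, g:4, h:2, i:4, j:4, k:4, l:6, m:6
All degrees are even and the non-isolated vertices are connected — an Eulerian circuit exists.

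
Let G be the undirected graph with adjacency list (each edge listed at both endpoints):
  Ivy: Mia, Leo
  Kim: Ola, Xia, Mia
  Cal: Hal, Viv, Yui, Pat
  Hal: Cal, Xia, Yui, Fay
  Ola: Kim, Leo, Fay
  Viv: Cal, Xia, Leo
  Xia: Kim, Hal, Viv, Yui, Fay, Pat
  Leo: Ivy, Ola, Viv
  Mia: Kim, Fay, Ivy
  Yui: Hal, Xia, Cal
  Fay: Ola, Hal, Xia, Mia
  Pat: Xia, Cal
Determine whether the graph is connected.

Yes

Starting from Ivy and exploring outward reaches every vertex (Ivy, Leo, Mia, Viv, Ola, Fay, Kim, Xia, Cal, Hal, Pat, Yui); the graph is connected.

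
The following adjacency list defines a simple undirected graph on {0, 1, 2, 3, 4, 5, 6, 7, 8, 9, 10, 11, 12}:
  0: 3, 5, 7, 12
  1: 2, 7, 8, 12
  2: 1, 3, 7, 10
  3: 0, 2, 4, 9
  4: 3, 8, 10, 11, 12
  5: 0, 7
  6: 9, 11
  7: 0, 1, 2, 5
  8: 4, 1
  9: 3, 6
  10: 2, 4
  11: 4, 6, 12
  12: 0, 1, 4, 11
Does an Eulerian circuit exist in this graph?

No

Degrees: 0:4, 1:4, 2:4, 3:4, 4:5, 5:2, 6:2, 7:4, 8:2, 9:2, 10:2, 11:3, 12:4
Vertices with odd degree: 4, 11. An Eulerian circuit requires all degrees even.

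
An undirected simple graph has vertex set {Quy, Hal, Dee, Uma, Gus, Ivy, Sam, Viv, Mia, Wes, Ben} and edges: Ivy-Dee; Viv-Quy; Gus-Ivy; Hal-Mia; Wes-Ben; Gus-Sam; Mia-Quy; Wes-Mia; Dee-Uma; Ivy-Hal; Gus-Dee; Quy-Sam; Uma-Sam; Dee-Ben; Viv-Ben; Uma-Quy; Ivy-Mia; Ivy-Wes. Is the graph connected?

Yes

Starting from Quy and exploring outward reaches every vertex (Quy, Sam, Mia, Viv, Uma, Gus, Hal, Wes, Ivy, Ben, Dee); the graph is connected.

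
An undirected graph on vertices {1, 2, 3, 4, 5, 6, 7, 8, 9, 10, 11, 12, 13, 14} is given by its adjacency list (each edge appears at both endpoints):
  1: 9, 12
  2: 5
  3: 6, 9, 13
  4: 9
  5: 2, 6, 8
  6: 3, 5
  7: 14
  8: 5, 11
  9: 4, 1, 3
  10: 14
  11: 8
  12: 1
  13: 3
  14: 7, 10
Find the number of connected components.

Component: {7, 10, 14}
Component: {1, 2, 3, 4, 5, 6, 8, 9, 11, 12, 13}

2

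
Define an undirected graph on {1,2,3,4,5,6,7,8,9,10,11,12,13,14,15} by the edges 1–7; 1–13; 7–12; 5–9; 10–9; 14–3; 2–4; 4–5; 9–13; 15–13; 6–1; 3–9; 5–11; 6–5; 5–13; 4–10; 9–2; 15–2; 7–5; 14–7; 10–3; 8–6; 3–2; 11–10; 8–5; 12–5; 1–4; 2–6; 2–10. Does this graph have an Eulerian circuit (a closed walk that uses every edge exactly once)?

No

Degrees: 1:4, 2:6, 3:4, 4:4, 5:8, 6:4, 7:4, 8:2, 9:5, 10:5, 11:2, 12:2, 13:4, 14:2, 15:2
Vertices with odd degree: 9, 10. An Eulerian circuit requires all degrees even.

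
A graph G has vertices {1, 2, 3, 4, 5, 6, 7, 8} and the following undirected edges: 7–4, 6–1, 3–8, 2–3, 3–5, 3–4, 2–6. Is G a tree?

Yes

The graph has 8 vertices and 7 edges.
Connected and |E| = |V| - 1, which characterizes a tree.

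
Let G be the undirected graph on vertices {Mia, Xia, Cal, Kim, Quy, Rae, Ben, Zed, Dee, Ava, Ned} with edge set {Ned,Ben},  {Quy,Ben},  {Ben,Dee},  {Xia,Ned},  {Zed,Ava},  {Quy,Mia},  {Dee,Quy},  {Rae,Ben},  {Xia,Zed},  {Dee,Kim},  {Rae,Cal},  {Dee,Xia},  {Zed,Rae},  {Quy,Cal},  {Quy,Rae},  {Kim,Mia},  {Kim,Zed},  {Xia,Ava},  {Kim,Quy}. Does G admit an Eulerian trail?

Degrees: Mia:2, Xia:4, Cal:2, Kim:4, Quy:6, Rae:4, Ben:4, Zed:4, Dee:4, Ava:2, Ned:2
Odd-degree vertices: none (0 total).
With 0 odd-degree vertices and all edges in one connected piece, an Eulerian trail exists.

Yes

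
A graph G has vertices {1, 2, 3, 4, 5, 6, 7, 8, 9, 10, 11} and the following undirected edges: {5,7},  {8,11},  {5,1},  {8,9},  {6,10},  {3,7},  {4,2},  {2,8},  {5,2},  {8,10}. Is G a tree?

The graph has 11 vertices and 10 edges.
Connected and |E| = |V| - 1, which characterizes a tree.

Yes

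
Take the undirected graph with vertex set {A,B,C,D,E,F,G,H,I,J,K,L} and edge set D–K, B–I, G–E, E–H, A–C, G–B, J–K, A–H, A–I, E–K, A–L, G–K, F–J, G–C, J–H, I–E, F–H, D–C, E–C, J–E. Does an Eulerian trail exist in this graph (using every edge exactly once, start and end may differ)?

Yes

Degrees: A:4, B:2, C:4, D:2, E:6, F:2, G:4, H:4, I:3, J:4, K:4, L:1
Odd-degree vertices: I, L (2 total).
The non-isolated vertices are connected and exactly 2 have odd degree, so an Eulerian trail exists (from I to L).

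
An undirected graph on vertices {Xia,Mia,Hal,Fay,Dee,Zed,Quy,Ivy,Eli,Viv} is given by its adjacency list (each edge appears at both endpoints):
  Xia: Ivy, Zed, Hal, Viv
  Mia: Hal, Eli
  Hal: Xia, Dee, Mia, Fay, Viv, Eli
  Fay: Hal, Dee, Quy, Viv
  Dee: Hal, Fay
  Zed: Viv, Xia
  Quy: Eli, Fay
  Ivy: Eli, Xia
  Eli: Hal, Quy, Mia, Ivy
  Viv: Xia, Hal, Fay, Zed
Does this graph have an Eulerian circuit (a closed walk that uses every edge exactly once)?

Yes

Degrees: Xia:4, Mia:2, Hal:6, Fay:4, Dee:2, Zed:2, Quy:2, Ivy:2, Eli:4, Viv:4
All degrees are even and the non-isolated vertices are connected — an Eulerian circuit exists.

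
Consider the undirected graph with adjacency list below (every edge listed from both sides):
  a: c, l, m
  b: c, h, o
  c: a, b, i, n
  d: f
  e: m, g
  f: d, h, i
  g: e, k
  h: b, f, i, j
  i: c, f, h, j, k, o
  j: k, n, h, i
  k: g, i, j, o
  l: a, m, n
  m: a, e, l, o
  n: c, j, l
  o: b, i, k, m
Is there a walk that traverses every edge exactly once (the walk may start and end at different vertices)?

Degrees: a:3, b:3, c:4, d:1, e:2, f:3, g:2, h:4, i:6, j:4, k:4, l:3, m:4, n:3, o:4
Odd-degree vertices: a, b, d, f, l, n (6 total).
With 6 odd-degree vertices (more than two), no single trail can use every edge.

No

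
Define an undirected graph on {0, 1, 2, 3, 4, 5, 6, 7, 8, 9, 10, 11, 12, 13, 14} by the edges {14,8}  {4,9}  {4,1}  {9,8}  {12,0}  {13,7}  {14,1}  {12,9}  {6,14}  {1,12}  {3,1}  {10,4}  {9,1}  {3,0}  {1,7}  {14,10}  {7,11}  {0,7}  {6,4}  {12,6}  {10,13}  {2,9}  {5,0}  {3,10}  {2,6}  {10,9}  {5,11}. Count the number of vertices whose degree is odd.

Degrees: 0:4, 1:6, 2:2, 3:3, 4:4, 5:2, 6:4, 7:4, 8:2, 9:6, 10:5, 11:2, 12:4, 13:2, 14:4
Odd-degree vertices: 3, 10.

2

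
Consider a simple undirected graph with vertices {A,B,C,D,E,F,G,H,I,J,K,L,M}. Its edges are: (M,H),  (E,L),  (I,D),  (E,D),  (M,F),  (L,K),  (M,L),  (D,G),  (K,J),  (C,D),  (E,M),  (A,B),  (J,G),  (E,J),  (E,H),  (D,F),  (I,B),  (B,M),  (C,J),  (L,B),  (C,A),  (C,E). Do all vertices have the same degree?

Degrees: A:2, B:4, C:4, D:5, E:6, F:2, G:2, H:2, I:2, J:4, K:2, L:4, M:5
Vertex A has degree 2 while E has degree 6, so the graph is not regular.

No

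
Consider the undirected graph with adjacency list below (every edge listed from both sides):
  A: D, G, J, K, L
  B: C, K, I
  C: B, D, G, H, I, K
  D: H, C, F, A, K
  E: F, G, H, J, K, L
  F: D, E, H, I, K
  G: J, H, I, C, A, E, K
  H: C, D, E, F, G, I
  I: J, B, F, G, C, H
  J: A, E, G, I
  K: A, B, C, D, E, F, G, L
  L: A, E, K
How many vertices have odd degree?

6

Degrees: A:5, B:3, C:6, D:5, E:6, F:5, G:7, H:6, I:6, J:4, K:8, L:3
Odd-degree vertices: A, B, D, F, G, L.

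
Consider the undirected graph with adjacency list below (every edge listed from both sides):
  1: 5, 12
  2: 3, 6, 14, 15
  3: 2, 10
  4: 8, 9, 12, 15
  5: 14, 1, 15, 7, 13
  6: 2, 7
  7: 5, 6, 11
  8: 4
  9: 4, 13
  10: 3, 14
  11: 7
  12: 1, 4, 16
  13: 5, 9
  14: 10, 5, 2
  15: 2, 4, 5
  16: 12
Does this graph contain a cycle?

Yes

|V| = 16, |E| = 20, number of components = 1.
One cycle is 5-15-4-9-13-5.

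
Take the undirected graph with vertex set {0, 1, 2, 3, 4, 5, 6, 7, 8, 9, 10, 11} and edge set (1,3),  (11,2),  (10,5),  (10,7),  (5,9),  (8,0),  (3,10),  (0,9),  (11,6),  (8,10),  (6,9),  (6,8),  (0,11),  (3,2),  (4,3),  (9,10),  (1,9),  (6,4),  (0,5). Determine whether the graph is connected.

Yes

A breadth-first search from 0 visits 0, 11, 5, 8, 9, 2, 6, 10, 1, 3, 4, 7 — all 12 vertices — so the graph is connected.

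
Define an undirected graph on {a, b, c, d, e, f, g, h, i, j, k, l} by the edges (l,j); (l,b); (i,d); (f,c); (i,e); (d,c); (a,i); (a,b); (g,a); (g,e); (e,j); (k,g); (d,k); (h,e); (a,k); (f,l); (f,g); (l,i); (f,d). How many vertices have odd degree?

2

Degrees: a:4, b:2, c:2, d:4, e:4, f:4, g:4, h:1, i:4, j:2, k:3, l:4
Odd-degree vertices: h, k.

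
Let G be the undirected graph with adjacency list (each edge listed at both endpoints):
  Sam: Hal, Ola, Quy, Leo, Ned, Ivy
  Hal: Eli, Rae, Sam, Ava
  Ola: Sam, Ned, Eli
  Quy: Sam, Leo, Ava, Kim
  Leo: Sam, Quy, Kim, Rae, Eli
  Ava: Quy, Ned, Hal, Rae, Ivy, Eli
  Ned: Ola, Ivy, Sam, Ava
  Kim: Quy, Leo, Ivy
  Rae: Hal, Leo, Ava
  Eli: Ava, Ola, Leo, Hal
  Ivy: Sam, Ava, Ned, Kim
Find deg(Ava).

Neighbors of Ava: Hal, Quy, Ned, Rae, Eli, Ivy.

6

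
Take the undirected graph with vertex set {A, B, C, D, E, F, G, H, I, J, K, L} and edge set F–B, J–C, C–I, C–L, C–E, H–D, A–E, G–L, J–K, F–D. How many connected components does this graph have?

2

Component: {B, D, F, H}
Component: {A, C, E, G, I, J, K, L}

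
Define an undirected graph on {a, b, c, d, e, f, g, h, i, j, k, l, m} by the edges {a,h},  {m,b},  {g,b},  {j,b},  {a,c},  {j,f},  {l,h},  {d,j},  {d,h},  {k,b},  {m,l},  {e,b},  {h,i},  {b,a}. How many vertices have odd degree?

Degrees: a:3, b:6, c:1, d:2, e:1, f:1, g:1, h:4, i:1, j:3, k:1, l:2, m:2
Odd-degree vertices: a, c, e, f, g, i, j, k.

8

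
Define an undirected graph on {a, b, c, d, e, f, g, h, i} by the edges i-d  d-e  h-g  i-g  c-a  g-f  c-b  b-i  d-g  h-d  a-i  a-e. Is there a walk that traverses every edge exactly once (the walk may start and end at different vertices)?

Degrees: a:3, b:2, c:2, d:4, e:2, f:1, g:4, h:2, i:4
Odd-degree vertices: a, f (2 total).
With 2 odd-degree vertices and all edges in one connected piece, an Eulerian trail exists (from a to f).

Yes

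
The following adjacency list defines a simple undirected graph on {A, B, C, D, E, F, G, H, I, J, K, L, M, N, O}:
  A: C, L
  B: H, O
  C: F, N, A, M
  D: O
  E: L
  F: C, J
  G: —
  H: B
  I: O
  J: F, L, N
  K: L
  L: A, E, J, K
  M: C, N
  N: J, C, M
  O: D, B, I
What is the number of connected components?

Component: {G}
Component: {B, D, H, I, O}
Component: {A, C, E, F, J, K, L, M, N}

3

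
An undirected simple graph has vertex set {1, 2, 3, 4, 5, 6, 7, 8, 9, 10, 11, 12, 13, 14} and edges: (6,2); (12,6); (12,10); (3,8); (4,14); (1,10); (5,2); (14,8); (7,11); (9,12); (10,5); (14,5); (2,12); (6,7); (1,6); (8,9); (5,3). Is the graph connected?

Component: {13}
Component: {1, 2, 3, 4, 5, 6, 7, 8, 9, 10, 11, 12, 14}
There are 2 separate components, so the graph is not connected.

No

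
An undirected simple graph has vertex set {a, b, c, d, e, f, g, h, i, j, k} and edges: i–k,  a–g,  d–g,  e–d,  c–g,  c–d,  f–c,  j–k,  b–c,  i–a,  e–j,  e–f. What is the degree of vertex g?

Neighbors of g: a, c, d.

3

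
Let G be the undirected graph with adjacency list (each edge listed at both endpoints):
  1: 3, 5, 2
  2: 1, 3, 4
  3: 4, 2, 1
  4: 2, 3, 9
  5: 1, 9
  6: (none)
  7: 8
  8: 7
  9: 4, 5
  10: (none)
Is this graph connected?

Component: {6}
Component: {10}
Component: {7, 8}
Component: {1, 2, 3, 4, 5, 9}
No edge joins these 4 groups, so the graph is disconnected.

No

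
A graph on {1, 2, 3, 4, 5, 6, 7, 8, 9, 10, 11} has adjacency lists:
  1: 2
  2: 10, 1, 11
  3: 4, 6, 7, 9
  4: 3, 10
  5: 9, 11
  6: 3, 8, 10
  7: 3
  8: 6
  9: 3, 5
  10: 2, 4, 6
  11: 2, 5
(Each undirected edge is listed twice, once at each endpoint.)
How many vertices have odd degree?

6

Degrees: 1:1, 2:3, 3:4, 4:2, 5:2, 6:3, 7:1, 8:1, 9:2, 10:3, 11:2
Odd-degree vertices: 1, 2, 6, 7, 8, 10.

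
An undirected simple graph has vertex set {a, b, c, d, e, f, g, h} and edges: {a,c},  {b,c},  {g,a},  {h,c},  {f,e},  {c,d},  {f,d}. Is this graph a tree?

|V| = 8, |E| = 7.
Connected and |E| = |V| - 1, which characterizes a tree.

Yes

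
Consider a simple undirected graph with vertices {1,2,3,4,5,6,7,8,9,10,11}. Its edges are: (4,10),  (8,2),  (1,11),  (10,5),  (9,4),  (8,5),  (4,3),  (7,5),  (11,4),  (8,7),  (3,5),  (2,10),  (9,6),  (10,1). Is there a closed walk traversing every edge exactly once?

No

Degrees: 1:2, 2:2, 3:2, 4:4, 5:4, 6:1, 7:2, 8:3, 9:2, 10:4, 11:2
Vertices with odd degree: 6, 8. An Eulerian circuit requires all degrees even.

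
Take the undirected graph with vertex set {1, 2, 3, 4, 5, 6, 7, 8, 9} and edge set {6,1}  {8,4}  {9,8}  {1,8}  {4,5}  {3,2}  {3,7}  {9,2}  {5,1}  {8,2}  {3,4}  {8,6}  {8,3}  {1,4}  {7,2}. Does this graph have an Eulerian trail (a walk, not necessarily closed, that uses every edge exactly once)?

Degrees: 1:4, 2:4, 3:4, 4:4, 5:2, 6:2, 7:2, 8:6, 9:2
Odd-degree vertices: none (0 total).
The non-isolated vertices are connected and exactly 0 have odd degree, so an Eulerian trail exists.

Yes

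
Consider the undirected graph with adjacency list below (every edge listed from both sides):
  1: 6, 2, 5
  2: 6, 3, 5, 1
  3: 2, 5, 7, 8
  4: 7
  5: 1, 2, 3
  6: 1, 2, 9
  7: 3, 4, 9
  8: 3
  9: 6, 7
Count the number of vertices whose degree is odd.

Degrees: 1:3, 2:4, 3:4, 4:1, 5:3, 6:3, 7:3, 8:1, 9:2
Odd-degree vertices: 1, 4, 5, 6, 7, 8.

6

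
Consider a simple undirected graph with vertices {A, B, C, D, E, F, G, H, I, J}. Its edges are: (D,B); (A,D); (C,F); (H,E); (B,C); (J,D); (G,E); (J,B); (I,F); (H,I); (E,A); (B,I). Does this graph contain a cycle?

Yes

|V| = 10, |E| = 12, number of components = 1.
One cycle is A-D-B-C-F-I-H-E-A.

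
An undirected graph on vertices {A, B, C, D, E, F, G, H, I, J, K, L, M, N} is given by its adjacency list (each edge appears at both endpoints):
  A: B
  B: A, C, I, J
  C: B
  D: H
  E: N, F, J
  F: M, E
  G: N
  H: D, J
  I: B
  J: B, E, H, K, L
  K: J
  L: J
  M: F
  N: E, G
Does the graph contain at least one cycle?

|V| = 14, |E| = 13, number of components = 1.
A forest on 14 vertices with 1 component has exactly 13 edges, which matches — so no cycle.

No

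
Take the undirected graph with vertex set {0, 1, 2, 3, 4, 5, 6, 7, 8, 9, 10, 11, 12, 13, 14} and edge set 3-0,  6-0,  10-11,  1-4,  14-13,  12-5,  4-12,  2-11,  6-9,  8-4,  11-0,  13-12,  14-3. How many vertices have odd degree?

10

Degrees: 0:3, 1:1, 2:1, 3:2, 4:3, 5:1, 6:2, 7:0, 8:1, 9:1, 10:1, 11:3, 12:3, 13:2, 14:2
Odd-degree vertices: 0, 1, 2, 4, 5, 8, 9, 10, 11, 12.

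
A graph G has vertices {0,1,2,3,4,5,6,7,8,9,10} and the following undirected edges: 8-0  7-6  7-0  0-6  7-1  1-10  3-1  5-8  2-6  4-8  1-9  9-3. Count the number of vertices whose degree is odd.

8

Degrees: 0:3, 1:4, 2:1, 3:2, 4:1, 5:1, 6:3, 7:3, 8:3, 9:2, 10:1
Odd-degree vertices: 0, 2, 4, 5, 6, 7, 8, 10.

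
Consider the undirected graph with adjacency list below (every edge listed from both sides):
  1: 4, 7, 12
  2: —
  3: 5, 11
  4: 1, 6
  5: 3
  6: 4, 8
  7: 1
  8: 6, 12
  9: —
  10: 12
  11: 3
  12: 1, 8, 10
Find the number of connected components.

Component: {2}
Component: {9}
Component: {3, 5, 11}
Component: {1, 4, 6, 7, 8, 10, 12}

4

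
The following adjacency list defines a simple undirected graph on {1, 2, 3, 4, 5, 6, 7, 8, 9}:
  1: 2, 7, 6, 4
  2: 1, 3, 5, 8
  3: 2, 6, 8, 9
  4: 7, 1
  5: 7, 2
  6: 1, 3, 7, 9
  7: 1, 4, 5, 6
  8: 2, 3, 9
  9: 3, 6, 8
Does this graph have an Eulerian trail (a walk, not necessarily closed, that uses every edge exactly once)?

Yes

Degrees: 1:4, 2:4, 3:4, 4:2, 5:2, 6:4, 7:4, 8:3, 9:3
Odd-degree vertices: 8, 9 (2 total).
The non-isolated vertices are connected and exactly 2 have odd degree, so an Eulerian trail exists (from 8 to 9).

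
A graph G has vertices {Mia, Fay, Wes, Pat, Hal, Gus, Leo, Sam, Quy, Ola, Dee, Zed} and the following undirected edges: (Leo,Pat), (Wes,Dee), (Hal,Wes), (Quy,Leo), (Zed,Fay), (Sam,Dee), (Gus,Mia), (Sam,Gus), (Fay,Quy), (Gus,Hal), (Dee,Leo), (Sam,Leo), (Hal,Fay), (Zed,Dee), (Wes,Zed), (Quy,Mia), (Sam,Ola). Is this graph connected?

Starting from Mia and exploring outward reaches every vertex (Mia, Gus, Quy, Sam, Hal, Fay, Leo, Dee, Ola, Wes, Zed, Pat); the graph is connected.

Yes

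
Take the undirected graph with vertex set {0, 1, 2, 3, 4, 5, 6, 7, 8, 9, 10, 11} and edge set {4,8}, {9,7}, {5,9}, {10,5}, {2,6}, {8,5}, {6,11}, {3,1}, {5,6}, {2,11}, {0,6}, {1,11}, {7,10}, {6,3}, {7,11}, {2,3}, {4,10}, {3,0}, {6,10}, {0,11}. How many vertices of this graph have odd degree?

Degrees: 0:3, 1:2, 2:3, 3:4, 4:2, 5:4, 6:6, 7:3, 8:2, 9:2, 10:4, 11:5
Odd-degree vertices: 0, 2, 7, 11.

4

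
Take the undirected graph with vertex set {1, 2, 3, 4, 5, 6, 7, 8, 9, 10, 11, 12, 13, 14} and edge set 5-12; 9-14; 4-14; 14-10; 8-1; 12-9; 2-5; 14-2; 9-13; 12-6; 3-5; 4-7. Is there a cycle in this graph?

The graph has 14 vertices, 12 edges, and 3 connected components.
Since 12 > 14 - 3, a cycle must exist; for instance 2-14-9-12-5-2.

Yes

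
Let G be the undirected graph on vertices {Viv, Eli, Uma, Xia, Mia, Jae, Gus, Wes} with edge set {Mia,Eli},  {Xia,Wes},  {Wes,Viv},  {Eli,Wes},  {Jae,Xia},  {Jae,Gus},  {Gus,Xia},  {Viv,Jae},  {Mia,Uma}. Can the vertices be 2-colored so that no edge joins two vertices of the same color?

No

Xia-Gus-Jae-Xia is an odd cycle (length 3), and a bipartite graph can contain only even cycles.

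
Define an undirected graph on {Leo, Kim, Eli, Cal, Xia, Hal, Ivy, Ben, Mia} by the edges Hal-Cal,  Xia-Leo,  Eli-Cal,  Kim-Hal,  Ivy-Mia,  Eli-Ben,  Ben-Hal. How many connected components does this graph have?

3

Component: {Leo, Xia}
Component: {Ivy, Mia}
Component: {Kim, Eli, Cal, Hal, Ben}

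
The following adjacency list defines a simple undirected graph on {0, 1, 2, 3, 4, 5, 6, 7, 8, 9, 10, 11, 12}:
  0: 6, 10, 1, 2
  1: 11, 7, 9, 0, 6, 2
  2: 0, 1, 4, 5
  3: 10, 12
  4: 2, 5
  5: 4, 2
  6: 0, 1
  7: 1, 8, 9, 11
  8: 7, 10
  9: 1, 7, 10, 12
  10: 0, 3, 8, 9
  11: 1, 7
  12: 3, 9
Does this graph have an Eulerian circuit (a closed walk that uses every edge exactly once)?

Yes

Degrees: 0:4, 1:6, 2:4, 3:2, 4:2, 5:2, 6:2, 7:4, 8:2, 9:4, 10:4, 11:2, 12:2
All degrees are even and the non-isolated vertices are connected — an Eulerian circuit exists.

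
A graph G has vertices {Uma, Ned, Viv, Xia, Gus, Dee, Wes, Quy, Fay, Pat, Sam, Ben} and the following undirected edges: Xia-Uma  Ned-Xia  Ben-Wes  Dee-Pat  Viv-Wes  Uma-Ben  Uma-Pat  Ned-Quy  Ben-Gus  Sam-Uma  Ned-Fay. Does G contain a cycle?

|V| = 12, |E| = 11, number of components = 1.
A forest on 12 vertices with 1 component has exactly 11 edges, which matches — so no cycle.

No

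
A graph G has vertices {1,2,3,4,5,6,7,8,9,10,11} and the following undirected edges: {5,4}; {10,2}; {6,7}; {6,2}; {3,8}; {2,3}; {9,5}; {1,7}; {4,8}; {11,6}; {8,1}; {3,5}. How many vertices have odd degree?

8

Degrees: 1:2, 2:3, 3:3, 4:2, 5:3, 6:3, 7:2, 8:3, 9:1, 10:1, 11:1
Odd-degree vertices: 2, 3, 5, 6, 8, 9, 10, 11.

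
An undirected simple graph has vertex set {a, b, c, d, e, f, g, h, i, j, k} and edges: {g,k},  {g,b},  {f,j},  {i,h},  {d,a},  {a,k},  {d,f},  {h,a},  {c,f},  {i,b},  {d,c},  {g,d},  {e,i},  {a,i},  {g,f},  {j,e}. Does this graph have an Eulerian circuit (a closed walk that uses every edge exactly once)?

Degrees: a:4, b:2, c:2, d:4, e:2, f:4, g:4, h:2, i:4, j:2, k:2
Every vertex has even degree and the edges form a single connected piece, so an Eulerian circuit exists.

Yes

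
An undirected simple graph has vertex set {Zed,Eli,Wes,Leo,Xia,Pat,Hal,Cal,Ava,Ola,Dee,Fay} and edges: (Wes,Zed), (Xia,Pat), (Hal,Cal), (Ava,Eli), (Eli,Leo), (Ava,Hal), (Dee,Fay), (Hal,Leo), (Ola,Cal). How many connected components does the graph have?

4

Component: {Zed, Wes}
Component: {Xia, Pat}
Component: {Dee, Fay}
Component: {Eli, Leo, Hal, Cal, Ava, Ola}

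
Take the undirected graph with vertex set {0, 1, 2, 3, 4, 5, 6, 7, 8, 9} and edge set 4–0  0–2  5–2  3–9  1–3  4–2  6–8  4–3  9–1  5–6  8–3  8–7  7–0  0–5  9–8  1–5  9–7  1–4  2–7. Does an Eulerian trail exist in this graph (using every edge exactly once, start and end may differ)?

Yes

Degrees: 0:4, 1:4, 2:4, 3:4, 4:4, 5:4, 6:2, 7:4, 8:4, 9:4
Odd-degree vertices: none (0 total).
With 0 odd-degree vertices and all edges in one connected piece, an Eulerian trail exists.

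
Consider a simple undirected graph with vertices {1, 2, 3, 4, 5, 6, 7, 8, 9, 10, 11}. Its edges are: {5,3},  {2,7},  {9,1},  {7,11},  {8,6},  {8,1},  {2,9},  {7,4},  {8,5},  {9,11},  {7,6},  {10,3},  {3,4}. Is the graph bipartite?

Yes

Partition the vertices as {3, 7, 8, 9} vs {1, 2, 4, 5, 6, 10, 11}. Each listed edge has one endpoint in each part, so the graph is bipartite.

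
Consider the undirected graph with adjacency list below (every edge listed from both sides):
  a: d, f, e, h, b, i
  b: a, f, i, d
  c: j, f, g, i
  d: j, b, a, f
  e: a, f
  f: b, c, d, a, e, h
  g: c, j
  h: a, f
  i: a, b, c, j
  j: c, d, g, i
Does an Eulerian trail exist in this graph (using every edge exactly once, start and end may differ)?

Yes

Degrees: a:6, b:4, c:4, d:4, e:2, f:6, g:2, h:2, i:4, j:4
Odd-degree vertices: none (0 total).
With 0 odd-degree vertices and all edges in one connected piece, an Eulerian trail exists.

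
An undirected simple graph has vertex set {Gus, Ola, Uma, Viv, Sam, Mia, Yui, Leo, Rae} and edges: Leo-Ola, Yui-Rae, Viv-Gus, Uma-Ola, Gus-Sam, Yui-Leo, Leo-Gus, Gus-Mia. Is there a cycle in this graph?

No

|V| = 9, |E| = 8, number of components = 1.
A forest on 9 vertices with 1 component has exactly 8 edges, which matches — so no cycle.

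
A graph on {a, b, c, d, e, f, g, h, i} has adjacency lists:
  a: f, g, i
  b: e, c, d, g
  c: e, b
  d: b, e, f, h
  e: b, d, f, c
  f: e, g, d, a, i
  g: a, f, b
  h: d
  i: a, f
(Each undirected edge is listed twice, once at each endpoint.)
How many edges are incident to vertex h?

1

Neighbors of h: d.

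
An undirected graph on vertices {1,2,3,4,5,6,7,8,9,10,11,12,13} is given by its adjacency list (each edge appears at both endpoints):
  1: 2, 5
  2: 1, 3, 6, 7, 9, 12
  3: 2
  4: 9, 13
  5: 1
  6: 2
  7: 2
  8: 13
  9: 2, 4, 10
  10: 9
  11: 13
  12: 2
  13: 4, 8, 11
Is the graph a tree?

Yes

The graph has 13 vertices and 12 edges.
It is connected with exactly 12 edges, hence acyclic — it is a tree.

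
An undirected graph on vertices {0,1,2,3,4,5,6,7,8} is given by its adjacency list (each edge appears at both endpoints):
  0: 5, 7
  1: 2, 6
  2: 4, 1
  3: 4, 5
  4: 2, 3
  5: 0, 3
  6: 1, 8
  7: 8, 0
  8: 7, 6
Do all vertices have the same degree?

Yes

Degrees: 0:2, 1:2, 2:2, 3:2, 4:2, 5:2, 6:2, 7:2, 8:2
All degrees equal 2; the graph is regular.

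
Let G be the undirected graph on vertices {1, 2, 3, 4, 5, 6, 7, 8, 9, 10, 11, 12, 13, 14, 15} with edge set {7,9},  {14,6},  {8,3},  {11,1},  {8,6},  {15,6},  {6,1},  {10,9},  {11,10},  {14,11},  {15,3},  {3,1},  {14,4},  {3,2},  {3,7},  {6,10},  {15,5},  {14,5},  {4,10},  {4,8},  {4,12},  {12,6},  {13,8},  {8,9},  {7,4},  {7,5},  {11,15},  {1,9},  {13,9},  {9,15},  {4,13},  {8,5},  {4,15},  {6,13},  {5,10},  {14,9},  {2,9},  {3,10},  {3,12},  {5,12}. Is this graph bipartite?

No

The cycle 8-13-9-8 has length 3, which is odd, so the graph is not bipartite.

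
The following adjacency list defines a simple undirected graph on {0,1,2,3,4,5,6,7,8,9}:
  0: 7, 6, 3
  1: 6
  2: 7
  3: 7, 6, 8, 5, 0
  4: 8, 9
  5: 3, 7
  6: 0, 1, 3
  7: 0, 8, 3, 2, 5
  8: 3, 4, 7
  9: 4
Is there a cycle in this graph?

Yes

The graph has 10 vertices, 13 edges, and 1 connected component.
One cycle is 0-7-3-6-0.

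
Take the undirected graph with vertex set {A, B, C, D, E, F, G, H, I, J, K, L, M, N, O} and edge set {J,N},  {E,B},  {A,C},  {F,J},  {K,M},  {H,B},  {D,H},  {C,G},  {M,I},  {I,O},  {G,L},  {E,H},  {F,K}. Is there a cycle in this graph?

The graph has 15 vertices, 13 edges, and 3 connected components.
One cycle is B-E-H-B.

Yes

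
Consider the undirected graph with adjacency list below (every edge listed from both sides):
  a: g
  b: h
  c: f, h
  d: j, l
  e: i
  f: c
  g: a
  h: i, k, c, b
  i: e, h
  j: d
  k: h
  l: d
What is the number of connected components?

3

Component: {a, g}
Component: {d, j, l}
Component: {b, c, e, f, h, i, k}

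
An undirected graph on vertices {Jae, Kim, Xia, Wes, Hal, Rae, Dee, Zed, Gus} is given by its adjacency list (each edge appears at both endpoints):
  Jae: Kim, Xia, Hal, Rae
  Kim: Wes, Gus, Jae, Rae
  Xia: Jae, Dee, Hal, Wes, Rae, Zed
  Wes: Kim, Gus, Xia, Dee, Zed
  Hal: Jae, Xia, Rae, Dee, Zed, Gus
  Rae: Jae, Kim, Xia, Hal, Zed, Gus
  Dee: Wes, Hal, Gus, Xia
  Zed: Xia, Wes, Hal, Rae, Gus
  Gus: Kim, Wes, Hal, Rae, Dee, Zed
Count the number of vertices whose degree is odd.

2

Degrees: Jae:4, Kim:4, Xia:6, Wes:5, Hal:6, Rae:6, Dee:4, Zed:5, Gus:6
Odd-degree vertices: Wes, Zed.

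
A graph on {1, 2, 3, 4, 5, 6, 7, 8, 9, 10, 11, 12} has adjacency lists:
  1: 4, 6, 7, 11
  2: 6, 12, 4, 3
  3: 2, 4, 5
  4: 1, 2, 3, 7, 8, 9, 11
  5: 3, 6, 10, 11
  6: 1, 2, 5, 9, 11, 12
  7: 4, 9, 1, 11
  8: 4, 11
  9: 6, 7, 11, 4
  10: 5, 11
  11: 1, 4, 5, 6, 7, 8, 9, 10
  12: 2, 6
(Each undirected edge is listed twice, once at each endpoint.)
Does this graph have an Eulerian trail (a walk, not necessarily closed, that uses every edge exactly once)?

Degrees: 1:4, 2:4, 3:3, 4:7, 5:4, 6:6, 7:4, 8:2, 9:4, 10:2, 11:8, 12:2
Odd-degree vertices: 3, 4 (2 total).
The non-isolated vertices are connected and exactly 2 have odd degree, so an Eulerian trail exists (from 3 to 4).

Yes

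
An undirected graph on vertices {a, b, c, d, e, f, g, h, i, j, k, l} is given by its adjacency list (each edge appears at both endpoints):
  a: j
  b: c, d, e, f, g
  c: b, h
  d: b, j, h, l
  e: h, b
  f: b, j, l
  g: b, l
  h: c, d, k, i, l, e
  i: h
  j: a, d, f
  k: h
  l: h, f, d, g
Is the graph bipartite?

No

d-h-l-d is an odd cycle (length 3), and a bipartite graph can contain only even cycles.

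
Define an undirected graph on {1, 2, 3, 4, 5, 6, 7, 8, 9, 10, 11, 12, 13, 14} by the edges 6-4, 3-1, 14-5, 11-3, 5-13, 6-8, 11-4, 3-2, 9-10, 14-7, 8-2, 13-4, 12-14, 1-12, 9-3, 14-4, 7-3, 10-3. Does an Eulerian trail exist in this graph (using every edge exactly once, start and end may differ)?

Degrees: 1:2, 2:2, 3:6, 4:4, 5:2, 6:2, 7:2, 8:2, 9:2, 10:2, 11:2, 12:2, 13:2, 14:4
Odd-degree vertices: none (0 total).
The non-isolated vertices are connected and exactly 0 have odd degree, so an Eulerian trail exists.

Yes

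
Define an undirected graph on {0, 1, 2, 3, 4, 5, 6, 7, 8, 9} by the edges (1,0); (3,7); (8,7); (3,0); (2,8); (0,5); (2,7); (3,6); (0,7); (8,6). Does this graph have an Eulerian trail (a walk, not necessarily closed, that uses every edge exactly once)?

No

Degrees: 0:4, 1:1, 2:2, 3:3, 4:0, 5:1, 6:2, 7:4, 8:3, 9:0
Odd-degree vertices: 1, 3, 5, 8 (4 total).
With 4 odd-degree vertices (more than two), no single trail can use every edge.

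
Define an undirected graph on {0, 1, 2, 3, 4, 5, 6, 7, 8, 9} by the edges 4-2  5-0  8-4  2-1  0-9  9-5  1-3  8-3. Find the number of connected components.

4

Component: {6}
Component: {7}
Component: {0, 5, 9}
Component: {1, 2, 3, 4, 8}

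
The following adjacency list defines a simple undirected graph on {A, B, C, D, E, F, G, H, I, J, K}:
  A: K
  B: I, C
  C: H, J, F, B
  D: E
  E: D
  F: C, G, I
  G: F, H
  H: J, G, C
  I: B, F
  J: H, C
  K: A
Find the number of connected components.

Component: {A, K}
Component: {D, E}
Component: {B, C, F, G, H, I, J}

3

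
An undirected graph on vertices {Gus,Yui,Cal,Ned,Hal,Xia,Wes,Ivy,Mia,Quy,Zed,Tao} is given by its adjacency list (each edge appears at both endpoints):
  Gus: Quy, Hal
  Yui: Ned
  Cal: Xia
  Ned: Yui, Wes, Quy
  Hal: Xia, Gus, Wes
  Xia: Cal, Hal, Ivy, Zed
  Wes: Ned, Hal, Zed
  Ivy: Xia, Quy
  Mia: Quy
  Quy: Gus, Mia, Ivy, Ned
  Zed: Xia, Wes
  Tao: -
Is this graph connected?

Component: {Tao}
Component: {Gus, Yui, Cal, Ned, Hal, Xia, Wes, Ivy, Mia, Quy, Zed}
There are 2 separate components, so the graph is not connected.

No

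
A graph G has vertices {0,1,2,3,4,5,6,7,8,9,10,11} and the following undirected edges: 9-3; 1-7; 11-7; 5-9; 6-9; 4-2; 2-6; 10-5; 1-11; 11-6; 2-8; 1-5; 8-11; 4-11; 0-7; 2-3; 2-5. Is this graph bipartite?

No

7-1-11-7 is an odd cycle (length 3), and a bipartite graph can contain only even cycles.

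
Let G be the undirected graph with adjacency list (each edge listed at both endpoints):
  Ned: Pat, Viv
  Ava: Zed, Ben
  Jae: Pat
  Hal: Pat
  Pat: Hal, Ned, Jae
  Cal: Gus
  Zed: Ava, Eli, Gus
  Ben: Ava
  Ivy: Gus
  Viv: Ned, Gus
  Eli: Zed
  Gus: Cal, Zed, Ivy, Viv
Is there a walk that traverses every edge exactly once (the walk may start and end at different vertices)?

No

Degrees: Ned:2, Ava:2, Jae:1, Hal:1, Pat:3, Cal:1, Zed:3, Ben:1, Ivy:1, Viv:2, Eli:1, Gus:4
Odd-degree vertices: Jae, Hal, Pat, Cal, Zed, Ben, Ivy, Eli (8 total).
An Eulerian trail requires 0 or 2 odd-degree vertices; here there are 8.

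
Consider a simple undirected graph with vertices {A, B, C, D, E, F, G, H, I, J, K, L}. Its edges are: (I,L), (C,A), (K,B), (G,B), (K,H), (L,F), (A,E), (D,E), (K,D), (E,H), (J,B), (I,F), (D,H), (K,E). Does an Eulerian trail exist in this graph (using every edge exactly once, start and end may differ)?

Degrees: A:2, B:3, C:1, D:3, E:4, F:2, G:1, H:3, I:2, J:1, K:4, L:2
Odd-degree vertices: B, C, D, G, H, J (6 total).
An Eulerian trail requires 0 or 2 odd-degree vertices; here there are 6.

No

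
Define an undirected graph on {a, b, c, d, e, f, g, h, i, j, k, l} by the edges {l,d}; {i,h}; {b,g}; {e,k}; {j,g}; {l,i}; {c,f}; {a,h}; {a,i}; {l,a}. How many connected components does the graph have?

Component: {c, f}
Component: {e, k}
Component: {b, g, j}
Component: {a, d, h, i, l}

4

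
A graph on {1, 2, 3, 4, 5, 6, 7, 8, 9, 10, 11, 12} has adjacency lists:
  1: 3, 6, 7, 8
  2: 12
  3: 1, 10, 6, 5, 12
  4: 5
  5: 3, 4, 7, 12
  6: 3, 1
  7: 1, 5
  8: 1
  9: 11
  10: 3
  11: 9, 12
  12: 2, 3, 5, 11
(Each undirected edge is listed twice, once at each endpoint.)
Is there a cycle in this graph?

The graph has 12 vertices, 14 edges, and 1 connected component.
Since 14 > 12 - 1, a cycle must exist; for instance 3-5-12-3.

Yes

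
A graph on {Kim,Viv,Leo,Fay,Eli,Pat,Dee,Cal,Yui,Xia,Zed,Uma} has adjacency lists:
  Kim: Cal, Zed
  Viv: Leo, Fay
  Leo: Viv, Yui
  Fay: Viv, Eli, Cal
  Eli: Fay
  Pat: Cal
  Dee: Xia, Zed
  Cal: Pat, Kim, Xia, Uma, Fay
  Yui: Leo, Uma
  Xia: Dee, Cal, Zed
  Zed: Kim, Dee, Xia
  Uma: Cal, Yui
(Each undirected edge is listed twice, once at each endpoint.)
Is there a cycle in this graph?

|V| = 12, |E| = 14, number of components = 1.
One cycle is Xia-Zed-Dee-Xia.

Yes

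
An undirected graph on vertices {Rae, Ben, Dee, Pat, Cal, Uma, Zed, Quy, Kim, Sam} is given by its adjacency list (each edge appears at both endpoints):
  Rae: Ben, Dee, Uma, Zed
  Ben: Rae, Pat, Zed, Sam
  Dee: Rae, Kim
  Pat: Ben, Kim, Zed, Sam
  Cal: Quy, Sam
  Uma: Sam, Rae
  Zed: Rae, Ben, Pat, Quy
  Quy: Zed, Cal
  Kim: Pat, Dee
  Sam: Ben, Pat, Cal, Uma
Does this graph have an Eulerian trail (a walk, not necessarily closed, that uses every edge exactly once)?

Degrees: Rae:4, Ben:4, Dee:2, Pat:4, Cal:2, Uma:2, Zed:4, Quy:2, Kim:2, Sam:4
Odd-degree vertices: none (0 total).
With 0 odd-degree vertices and all edges in one connected piece, an Eulerian trail exists.

Yes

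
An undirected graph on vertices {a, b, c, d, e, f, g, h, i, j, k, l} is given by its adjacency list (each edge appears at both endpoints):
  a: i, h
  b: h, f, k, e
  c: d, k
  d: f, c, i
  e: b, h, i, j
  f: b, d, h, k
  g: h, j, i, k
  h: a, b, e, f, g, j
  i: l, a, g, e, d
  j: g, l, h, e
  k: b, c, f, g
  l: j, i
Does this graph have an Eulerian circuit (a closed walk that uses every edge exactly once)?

Degrees: a:2, b:4, c:2, d:3, e:4, f:4, g:4, h:6, i:5, j:4, k:4, l:2
d, i have odd degree; an Eulerian circuit needs every degree to be even, so none exists.

No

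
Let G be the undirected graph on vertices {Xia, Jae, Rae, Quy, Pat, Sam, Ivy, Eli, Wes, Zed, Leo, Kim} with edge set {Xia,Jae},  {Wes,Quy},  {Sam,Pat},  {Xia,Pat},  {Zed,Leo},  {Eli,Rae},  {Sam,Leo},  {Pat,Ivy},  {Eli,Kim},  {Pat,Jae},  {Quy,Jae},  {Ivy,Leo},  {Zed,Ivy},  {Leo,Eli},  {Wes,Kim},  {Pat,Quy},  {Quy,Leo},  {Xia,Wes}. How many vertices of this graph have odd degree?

8

Degrees: Xia:3, Jae:3, Rae:1, Quy:4, Pat:5, Sam:2, Ivy:3, Eli:3, Wes:3, Zed:2, Leo:5, Kim:2
Odd-degree vertices: Xia, Jae, Rae, Pat, Ivy, Eli, Wes, Leo.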